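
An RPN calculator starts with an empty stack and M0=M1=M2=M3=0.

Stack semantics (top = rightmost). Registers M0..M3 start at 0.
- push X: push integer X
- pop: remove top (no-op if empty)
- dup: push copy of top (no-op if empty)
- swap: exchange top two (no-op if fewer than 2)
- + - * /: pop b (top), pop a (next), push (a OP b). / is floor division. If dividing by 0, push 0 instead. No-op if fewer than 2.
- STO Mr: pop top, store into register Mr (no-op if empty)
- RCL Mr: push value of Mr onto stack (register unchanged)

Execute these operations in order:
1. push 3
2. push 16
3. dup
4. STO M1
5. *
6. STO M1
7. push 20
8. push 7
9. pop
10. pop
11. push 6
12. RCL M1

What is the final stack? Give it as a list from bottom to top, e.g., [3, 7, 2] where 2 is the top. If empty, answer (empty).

Answer: [6, 48]

Derivation:
After op 1 (push 3): stack=[3] mem=[0,0,0,0]
After op 2 (push 16): stack=[3,16] mem=[0,0,0,0]
After op 3 (dup): stack=[3,16,16] mem=[0,0,0,0]
After op 4 (STO M1): stack=[3,16] mem=[0,16,0,0]
After op 5 (*): stack=[48] mem=[0,16,0,0]
After op 6 (STO M1): stack=[empty] mem=[0,48,0,0]
After op 7 (push 20): stack=[20] mem=[0,48,0,0]
After op 8 (push 7): stack=[20,7] mem=[0,48,0,0]
After op 9 (pop): stack=[20] mem=[0,48,0,0]
After op 10 (pop): stack=[empty] mem=[0,48,0,0]
After op 11 (push 6): stack=[6] mem=[0,48,0,0]
After op 12 (RCL M1): stack=[6,48] mem=[0,48,0,0]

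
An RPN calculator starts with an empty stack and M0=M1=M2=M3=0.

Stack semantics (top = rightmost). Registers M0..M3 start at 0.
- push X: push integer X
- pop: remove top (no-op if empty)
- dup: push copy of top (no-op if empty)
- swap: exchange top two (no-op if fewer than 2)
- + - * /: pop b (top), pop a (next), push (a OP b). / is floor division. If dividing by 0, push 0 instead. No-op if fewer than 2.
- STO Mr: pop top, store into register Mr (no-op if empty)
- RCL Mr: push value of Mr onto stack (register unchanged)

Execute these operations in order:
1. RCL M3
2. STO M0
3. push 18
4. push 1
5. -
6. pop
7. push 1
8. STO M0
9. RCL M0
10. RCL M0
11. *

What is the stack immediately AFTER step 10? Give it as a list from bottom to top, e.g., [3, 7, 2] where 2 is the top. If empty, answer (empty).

After op 1 (RCL M3): stack=[0] mem=[0,0,0,0]
After op 2 (STO M0): stack=[empty] mem=[0,0,0,0]
After op 3 (push 18): stack=[18] mem=[0,0,0,0]
After op 4 (push 1): stack=[18,1] mem=[0,0,0,0]
After op 5 (-): stack=[17] mem=[0,0,0,0]
After op 6 (pop): stack=[empty] mem=[0,0,0,0]
After op 7 (push 1): stack=[1] mem=[0,0,0,0]
After op 8 (STO M0): stack=[empty] mem=[1,0,0,0]
After op 9 (RCL M0): stack=[1] mem=[1,0,0,0]
After op 10 (RCL M0): stack=[1,1] mem=[1,0,0,0]

[1, 1]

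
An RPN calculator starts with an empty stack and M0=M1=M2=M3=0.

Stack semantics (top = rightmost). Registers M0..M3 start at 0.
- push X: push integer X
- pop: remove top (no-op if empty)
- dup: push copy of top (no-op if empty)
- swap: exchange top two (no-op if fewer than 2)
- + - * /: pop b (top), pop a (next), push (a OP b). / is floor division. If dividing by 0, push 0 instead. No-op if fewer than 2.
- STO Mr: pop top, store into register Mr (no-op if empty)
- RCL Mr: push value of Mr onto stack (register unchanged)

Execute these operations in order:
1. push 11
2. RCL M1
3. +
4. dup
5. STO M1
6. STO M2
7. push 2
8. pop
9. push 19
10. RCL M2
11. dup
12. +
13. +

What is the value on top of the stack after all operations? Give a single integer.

Answer: 41

Derivation:
After op 1 (push 11): stack=[11] mem=[0,0,0,0]
After op 2 (RCL M1): stack=[11,0] mem=[0,0,0,0]
After op 3 (+): stack=[11] mem=[0,0,0,0]
After op 4 (dup): stack=[11,11] mem=[0,0,0,0]
After op 5 (STO M1): stack=[11] mem=[0,11,0,0]
After op 6 (STO M2): stack=[empty] mem=[0,11,11,0]
After op 7 (push 2): stack=[2] mem=[0,11,11,0]
After op 8 (pop): stack=[empty] mem=[0,11,11,0]
After op 9 (push 19): stack=[19] mem=[0,11,11,0]
After op 10 (RCL M2): stack=[19,11] mem=[0,11,11,0]
After op 11 (dup): stack=[19,11,11] mem=[0,11,11,0]
After op 12 (+): stack=[19,22] mem=[0,11,11,0]
After op 13 (+): stack=[41] mem=[0,11,11,0]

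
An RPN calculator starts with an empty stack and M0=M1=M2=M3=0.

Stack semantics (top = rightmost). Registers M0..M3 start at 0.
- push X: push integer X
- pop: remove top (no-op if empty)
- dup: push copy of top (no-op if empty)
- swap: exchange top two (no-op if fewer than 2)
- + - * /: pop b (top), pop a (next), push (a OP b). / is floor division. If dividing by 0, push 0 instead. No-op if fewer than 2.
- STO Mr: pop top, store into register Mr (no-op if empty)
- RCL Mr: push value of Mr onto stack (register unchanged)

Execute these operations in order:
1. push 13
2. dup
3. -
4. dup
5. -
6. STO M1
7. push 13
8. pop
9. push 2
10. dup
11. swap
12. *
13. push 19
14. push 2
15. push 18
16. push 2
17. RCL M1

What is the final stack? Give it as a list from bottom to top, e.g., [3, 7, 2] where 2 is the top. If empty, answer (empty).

After op 1 (push 13): stack=[13] mem=[0,0,0,0]
After op 2 (dup): stack=[13,13] mem=[0,0,0,0]
After op 3 (-): stack=[0] mem=[0,0,0,0]
After op 4 (dup): stack=[0,0] mem=[0,0,0,0]
After op 5 (-): stack=[0] mem=[0,0,0,0]
After op 6 (STO M1): stack=[empty] mem=[0,0,0,0]
After op 7 (push 13): stack=[13] mem=[0,0,0,0]
After op 8 (pop): stack=[empty] mem=[0,0,0,0]
After op 9 (push 2): stack=[2] mem=[0,0,0,0]
After op 10 (dup): stack=[2,2] mem=[0,0,0,0]
After op 11 (swap): stack=[2,2] mem=[0,0,0,0]
After op 12 (*): stack=[4] mem=[0,0,0,0]
After op 13 (push 19): stack=[4,19] mem=[0,0,0,0]
After op 14 (push 2): stack=[4,19,2] mem=[0,0,0,0]
After op 15 (push 18): stack=[4,19,2,18] mem=[0,0,0,0]
After op 16 (push 2): stack=[4,19,2,18,2] mem=[0,0,0,0]
After op 17 (RCL M1): stack=[4,19,2,18,2,0] mem=[0,0,0,0]

Answer: [4, 19, 2, 18, 2, 0]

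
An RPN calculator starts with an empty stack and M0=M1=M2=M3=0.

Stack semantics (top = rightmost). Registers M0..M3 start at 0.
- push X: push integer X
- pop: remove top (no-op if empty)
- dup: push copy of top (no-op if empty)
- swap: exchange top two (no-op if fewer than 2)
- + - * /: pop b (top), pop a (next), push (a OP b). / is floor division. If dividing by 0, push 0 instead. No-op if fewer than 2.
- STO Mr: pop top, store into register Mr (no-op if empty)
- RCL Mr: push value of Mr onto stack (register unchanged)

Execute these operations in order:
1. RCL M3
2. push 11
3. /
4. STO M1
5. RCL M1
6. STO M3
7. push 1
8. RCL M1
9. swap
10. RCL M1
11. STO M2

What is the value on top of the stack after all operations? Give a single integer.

Answer: 1

Derivation:
After op 1 (RCL M3): stack=[0] mem=[0,0,0,0]
After op 2 (push 11): stack=[0,11] mem=[0,0,0,0]
After op 3 (/): stack=[0] mem=[0,0,0,0]
After op 4 (STO M1): stack=[empty] mem=[0,0,0,0]
After op 5 (RCL M1): stack=[0] mem=[0,0,0,0]
After op 6 (STO M3): stack=[empty] mem=[0,0,0,0]
After op 7 (push 1): stack=[1] mem=[0,0,0,0]
After op 8 (RCL M1): stack=[1,0] mem=[0,0,0,0]
After op 9 (swap): stack=[0,1] mem=[0,0,0,0]
After op 10 (RCL M1): stack=[0,1,0] mem=[0,0,0,0]
After op 11 (STO M2): stack=[0,1] mem=[0,0,0,0]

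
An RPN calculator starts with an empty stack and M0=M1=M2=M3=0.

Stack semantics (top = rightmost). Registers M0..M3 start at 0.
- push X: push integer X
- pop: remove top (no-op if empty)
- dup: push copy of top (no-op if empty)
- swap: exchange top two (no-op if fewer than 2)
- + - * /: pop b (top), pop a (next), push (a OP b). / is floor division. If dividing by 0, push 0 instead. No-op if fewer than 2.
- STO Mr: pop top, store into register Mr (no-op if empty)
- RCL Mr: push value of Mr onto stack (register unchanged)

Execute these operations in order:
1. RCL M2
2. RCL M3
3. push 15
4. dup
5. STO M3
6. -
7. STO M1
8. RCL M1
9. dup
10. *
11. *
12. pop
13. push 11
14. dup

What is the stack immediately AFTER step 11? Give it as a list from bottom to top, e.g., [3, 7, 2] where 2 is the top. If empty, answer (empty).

After op 1 (RCL M2): stack=[0] mem=[0,0,0,0]
After op 2 (RCL M3): stack=[0,0] mem=[0,0,0,0]
After op 3 (push 15): stack=[0,0,15] mem=[0,0,0,0]
After op 4 (dup): stack=[0,0,15,15] mem=[0,0,0,0]
After op 5 (STO M3): stack=[0,0,15] mem=[0,0,0,15]
After op 6 (-): stack=[0,-15] mem=[0,0,0,15]
After op 7 (STO M1): stack=[0] mem=[0,-15,0,15]
After op 8 (RCL M1): stack=[0,-15] mem=[0,-15,0,15]
After op 9 (dup): stack=[0,-15,-15] mem=[0,-15,0,15]
After op 10 (*): stack=[0,225] mem=[0,-15,0,15]
After op 11 (*): stack=[0] mem=[0,-15,0,15]

[0]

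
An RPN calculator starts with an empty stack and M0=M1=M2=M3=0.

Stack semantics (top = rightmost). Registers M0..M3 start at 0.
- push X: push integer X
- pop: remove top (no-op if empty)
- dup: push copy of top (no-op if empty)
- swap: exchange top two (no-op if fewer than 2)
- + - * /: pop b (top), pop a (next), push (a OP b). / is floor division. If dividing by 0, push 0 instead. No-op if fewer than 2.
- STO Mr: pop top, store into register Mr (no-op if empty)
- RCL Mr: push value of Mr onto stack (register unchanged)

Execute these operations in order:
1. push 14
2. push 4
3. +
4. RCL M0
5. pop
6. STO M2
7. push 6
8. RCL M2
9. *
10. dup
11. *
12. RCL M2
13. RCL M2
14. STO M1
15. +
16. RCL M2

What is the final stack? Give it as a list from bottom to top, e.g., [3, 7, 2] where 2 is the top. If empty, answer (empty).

After op 1 (push 14): stack=[14] mem=[0,0,0,0]
After op 2 (push 4): stack=[14,4] mem=[0,0,0,0]
After op 3 (+): stack=[18] mem=[0,0,0,0]
After op 4 (RCL M0): stack=[18,0] mem=[0,0,0,0]
After op 5 (pop): stack=[18] mem=[0,0,0,0]
After op 6 (STO M2): stack=[empty] mem=[0,0,18,0]
After op 7 (push 6): stack=[6] mem=[0,0,18,0]
After op 8 (RCL M2): stack=[6,18] mem=[0,0,18,0]
After op 9 (*): stack=[108] mem=[0,0,18,0]
After op 10 (dup): stack=[108,108] mem=[0,0,18,0]
After op 11 (*): stack=[11664] mem=[0,0,18,0]
After op 12 (RCL M2): stack=[11664,18] mem=[0,0,18,0]
After op 13 (RCL M2): stack=[11664,18,18] mem=[0,0,18,0]
After op 14 (STO M1): stack=[11664,18] mem=[0,18,18,0]
After op 15 (+): stack=[11682] mem=[0,18,18,0]
After op 16 (RCL M2): stack=[11682,18] mem=[0,18,18,0]

Answer: [11682, 18]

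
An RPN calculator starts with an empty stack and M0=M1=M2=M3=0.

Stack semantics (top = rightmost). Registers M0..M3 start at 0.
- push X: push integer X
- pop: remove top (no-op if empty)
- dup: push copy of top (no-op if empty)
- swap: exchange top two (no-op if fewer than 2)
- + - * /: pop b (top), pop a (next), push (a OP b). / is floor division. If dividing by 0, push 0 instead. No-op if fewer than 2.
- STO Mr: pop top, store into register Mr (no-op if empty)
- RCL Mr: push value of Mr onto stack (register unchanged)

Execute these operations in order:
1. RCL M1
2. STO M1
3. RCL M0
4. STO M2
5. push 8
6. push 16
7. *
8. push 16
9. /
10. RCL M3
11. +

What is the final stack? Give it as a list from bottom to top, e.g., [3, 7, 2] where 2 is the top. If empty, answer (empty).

Answer: [8]

Derivation:
After op 1 (RCL M1): stack=[0] mem=[0,0,0,0]
After op 2 (STO M1): stack=[empty] mem=[0,0,0,0]
After op 3 (RCL M0): stack=[0] mem=[0,0,0,0]
After op 4 (STO M2): stack=[empty] mem=[0,0,0,0]
After op 5 (push 8): stack=[8] mem=[0,0,0,0]
After op 6 (push 16): stack=[8,16] mem=[0,0,0,0]
After op 7 (*): stack=[128] mem=[0,0,0,0]
After op 8 (push 16): stack=[128,16] mem=[0,0,0,0]
After op 9 (/): stack=[8] mem=[0,0,0,0]
After op 10 (RCL M3): stack=[8,0] mem=[0,0,0,0]
After op 11 (+): stack=[8] mem=[0,0,0,0]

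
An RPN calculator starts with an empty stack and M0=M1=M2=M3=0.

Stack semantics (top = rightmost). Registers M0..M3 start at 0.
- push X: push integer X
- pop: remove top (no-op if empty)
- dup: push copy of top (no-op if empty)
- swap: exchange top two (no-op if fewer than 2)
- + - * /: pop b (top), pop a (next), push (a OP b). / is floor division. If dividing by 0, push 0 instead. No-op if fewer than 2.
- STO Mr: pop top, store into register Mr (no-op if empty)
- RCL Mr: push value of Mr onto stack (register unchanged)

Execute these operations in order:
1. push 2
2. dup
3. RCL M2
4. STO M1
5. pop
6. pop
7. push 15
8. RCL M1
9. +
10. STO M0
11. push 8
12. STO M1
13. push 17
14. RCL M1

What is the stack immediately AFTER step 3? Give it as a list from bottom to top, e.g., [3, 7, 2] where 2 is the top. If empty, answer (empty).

After op 1 (push 2): stack=[2] mem=[0,0,0,0]
After op 2 (dup): stack=[2,2] mem=[0,0,0,0]
After op 3 (RCL M2): stack=[2,2,0] mem=[0,0,0,0]

[2, 2, 0]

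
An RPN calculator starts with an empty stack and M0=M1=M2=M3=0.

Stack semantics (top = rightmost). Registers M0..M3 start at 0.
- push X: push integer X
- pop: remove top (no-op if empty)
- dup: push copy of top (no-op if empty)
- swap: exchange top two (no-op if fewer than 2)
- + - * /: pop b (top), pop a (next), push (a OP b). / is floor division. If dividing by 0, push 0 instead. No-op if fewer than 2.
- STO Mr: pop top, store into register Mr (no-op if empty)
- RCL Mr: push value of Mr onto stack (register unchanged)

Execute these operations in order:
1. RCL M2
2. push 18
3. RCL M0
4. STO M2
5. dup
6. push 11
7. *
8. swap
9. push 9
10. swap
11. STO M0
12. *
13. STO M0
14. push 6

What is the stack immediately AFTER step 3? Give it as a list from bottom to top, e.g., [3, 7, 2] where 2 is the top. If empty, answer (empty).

After op 1 (RCL M2): stack=[0] mem=[0,0,0,0]
After op 2 (push 18): stack=[0,18] mem=[0,0,0,0]
After op 3 (RCL M0): stack=[0,18,0] mem=[0,0,0,0]

[0, 18, 0]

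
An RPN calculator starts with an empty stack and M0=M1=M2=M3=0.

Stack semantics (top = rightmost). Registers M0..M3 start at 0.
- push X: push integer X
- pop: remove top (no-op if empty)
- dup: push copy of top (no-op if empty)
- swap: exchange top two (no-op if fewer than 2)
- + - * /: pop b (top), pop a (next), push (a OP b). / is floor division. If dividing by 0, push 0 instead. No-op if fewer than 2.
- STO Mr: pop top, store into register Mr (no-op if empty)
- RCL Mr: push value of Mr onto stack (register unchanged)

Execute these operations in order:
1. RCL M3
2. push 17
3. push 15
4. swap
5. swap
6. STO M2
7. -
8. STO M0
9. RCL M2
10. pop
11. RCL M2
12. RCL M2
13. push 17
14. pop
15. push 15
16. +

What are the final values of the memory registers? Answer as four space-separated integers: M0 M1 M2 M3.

Answer: -17 0 15 0

Derivation:
After op 1 (RCL M3): stack=[0] mem=[0,0,0,0]
After op 2 (push 17): stack=[0,17] mem=[0,0,0,0]
After op 3 (push 15): stack=[0,17,15] mem=[0,0,0,0]
After op 4 (swap): stack=[0,15,17] mem=[0,0,0,0]
After op 5 (swap): stack=[0,17,15] mem=[0,0,0,0]
After op 6 (STO M2): stack=[0,17] mem=[0,0,15,0]
After op 7 (-): stack=[-17] mem=[0,0,15,0]
After op 8 (STO M0): stack=[empty] mem=[-17,0,15,0]
After op 9 (RCL M2): stack=[15] mem=[-17,0,15,0]
After op 10 (pop): stack=[empty] mem=[-17,0,15,0]
After op 11 (RCL M2): stack=[15] mem=[-17,0,15,0]
After op 12 (RCL M2): stack=[15,15] mem=[-17,0,15,0]
After op 13 (push 17): stack=[15,15,17] mem=[-17,0,15,0]
After op 14 (pop): stack=[15,15] mem=[-17,0,15,0]
After op 15 (push 15): stack=[15,15,15] mem=[-17,0,15,0]
After op 16 (+): stack=[15,30] mem=[-17,0,15,0]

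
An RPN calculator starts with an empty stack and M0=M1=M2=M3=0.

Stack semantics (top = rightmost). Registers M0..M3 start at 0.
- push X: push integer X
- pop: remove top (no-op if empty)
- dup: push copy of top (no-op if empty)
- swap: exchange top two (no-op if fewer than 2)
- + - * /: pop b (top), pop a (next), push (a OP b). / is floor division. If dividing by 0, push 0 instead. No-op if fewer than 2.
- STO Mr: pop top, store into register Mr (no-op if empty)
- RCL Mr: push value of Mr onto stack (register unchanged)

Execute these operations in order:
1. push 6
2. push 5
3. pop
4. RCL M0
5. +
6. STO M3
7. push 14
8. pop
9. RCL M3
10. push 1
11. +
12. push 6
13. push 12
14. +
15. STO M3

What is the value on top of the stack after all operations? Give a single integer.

After op 1 (push 6): stack=[6] mem=[0,0,0,0]
After op 2 (push 5): stack=[6,5] mem=[0,0,0,0]
After op 3 (pop): stack=[6] mem=[0,0,0,0]
After op 4 (RCL M0): stack=[6,0] mem=[0,0,0,0]
After op 5 (+): stack=[6] mem=[0,0,0,0]
After op 6 (STO M3): stack=[empty] mem=[0,0,0,6]
After op 7 (push 14): stack=[14] mem=[0,0,0,6]
After op 8 (pop): stack=[empty] mem=[0,0,0,6]
After op 9 (RCL M3): stack=[6] mem=[0,0,0,6]
After op 10 (push 1): stack=[6,1] mem=[0,0,0,6]
After op 11 (+): stack=[7] mem=[0,0,0,6]
After op 12 (push 6): stack=[7,6] mem=[0,0,0,6]
After op 13 (push 12): stack=[7,6,12] mem=[0,0,0,6]
After op 14 (+): stack=[7,18] mem=[0,0,0,6]
After op 15 (STO M3): stack=[7] mem=[0,0,0,18]

Answer: 7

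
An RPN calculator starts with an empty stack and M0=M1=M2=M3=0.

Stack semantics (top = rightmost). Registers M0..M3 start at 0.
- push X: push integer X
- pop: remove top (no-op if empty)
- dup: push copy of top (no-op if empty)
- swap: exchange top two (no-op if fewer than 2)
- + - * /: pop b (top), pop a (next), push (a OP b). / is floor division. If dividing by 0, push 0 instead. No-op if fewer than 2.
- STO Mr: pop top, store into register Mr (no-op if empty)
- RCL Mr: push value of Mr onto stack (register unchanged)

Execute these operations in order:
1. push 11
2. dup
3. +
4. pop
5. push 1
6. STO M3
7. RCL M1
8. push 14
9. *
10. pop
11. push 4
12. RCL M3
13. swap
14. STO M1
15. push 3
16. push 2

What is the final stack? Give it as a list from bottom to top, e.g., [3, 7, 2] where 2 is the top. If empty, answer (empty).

Answer: [1, 3, 2]

Derivation:
After op 1 (push 11): stack=[11] mem=[0,0,0,0]
After op 2 (dup): stack=[11,11] mem=[0,0,0,0]
After op 3 (+): stack=[22] mem=[0,0,0,0]
After op 4 (pop): stack=[empty] mem=[0,0,0,0]
After op 5 (push 1): stack=[1] mem=[0,0,0,0]
After op 6 (STO M3): stack=[empty] mem=[0,0,0,1]
After op 7 (RCL M1): stack=[0] mem=[0,0,0,1]
After op 8 (push 14): stack=[0,14] mem=[0,0,0,1]
After op 9 (*): stack=[0] mem=[0,0,0,1]
After op 10 (pop): stack=[empty] mem=[0,0,0,1]
After op 11 (push 4): stack=[4] mem=[0,0,0,1]
After op 12 (RCL M3): stack=[4,1] mem=[0,0,0,1]
After op 13 (swap): stack=[1,4] mem=[0,0,0,1]
After op 14 (STO M1): stack=[1] mem=[0,4,0,1]
After op 15 (push 3): stack=[1,3] mem=[0,4,0,1]
After op 16 (push 2): stack=[1,3,2] mem=[0,4,0,1]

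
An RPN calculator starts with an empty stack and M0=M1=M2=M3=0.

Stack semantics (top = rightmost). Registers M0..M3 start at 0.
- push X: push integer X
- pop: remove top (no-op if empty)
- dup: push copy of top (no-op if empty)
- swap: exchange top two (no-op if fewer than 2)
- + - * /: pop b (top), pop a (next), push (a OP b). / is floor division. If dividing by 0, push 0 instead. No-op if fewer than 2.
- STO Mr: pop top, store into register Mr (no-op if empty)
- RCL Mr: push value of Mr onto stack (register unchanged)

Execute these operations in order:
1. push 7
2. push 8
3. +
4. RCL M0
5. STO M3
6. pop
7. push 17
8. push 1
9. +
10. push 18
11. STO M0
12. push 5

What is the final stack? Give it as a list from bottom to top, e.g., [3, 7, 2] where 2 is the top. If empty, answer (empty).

After op 1 (push 7): stack=[7] mem=[0,0,0,0]
After op 2 (push 8): stack=[7,8] mem=[0,0,0,0]
After op 3 (+): stack=[15] mem=[0,0,0,0]
After op 4 (RCL M0): stack=[15,0] mem=[0,0,0,0]
After op 5 (STO M3): stack=[15] mem=[0,0,0,0]
After op 6 (pop): stack=[empty] mem=[0,0,0,0]
After op 7 (push 17): stack=[17] mem=[0,0,0,0]
After op 8 (push 1): stack=[17,1] mem=[0,0,0,0]
After op 9 (+): stack=[18] mem=[0,0,0,0]
After op 10 (push 18): stack=[18,18] mem=[0,0,0,0]
After op 11 (STO M0): stack=[18] mem=[18,0,0,0]
After op 12 (push 5): stack=[18,5] mem=[18,0,0,0]

Answer: [18, 5]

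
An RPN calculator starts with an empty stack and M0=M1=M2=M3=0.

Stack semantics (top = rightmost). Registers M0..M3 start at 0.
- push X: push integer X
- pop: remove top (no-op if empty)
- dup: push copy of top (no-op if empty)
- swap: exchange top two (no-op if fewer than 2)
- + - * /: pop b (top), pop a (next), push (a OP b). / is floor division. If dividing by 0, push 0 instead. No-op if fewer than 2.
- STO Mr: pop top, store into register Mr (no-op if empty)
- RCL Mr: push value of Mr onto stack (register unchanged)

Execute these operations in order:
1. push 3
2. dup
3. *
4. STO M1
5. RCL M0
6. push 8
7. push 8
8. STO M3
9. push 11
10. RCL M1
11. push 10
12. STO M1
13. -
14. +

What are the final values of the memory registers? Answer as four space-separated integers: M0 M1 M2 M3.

After op 1 (push 3): stack=[3] mem=[0,0,0,0]
After op 2 (dup): stack=[3,3] mem=[0,0,0,0]
After op 3 (*): stack=[9] mem=[0,0,0,0]
After op 4 (STO M1): stack=[empty] mem=[0,9,0,0]
After op 5 (RCL M0): stack=[0] mem=[0,9,0,0]
After op 6 (push 8): stack=[0,8] mem=[0,9,0,0]
After op 7 (push 8): stack=[0,8,8] mem=[0,9,0,0]
After op 8 (STO M3): stack=[0,8] mem=[0,9,0,8]
After op 9 (push 11): stack=[0,8,11] mem=[0,9,0,8]
After op 10 (RCL M1): stack=[0,8,11,9] mem=[0,9,0,8]
After op 11 (push 10): stack=[0,8,11,9,10] mem=[0,9,0,8]
After op 12 (STO M1): stack=[0,8,11,9] mem=[0,10,0,8]
After op 13 (-): stack=[0,8,2] mem=[0,10,0,8]
After op 14 (+): stack=[0,10] mem=[0,10,0,8]

Answer: 0 10 0 8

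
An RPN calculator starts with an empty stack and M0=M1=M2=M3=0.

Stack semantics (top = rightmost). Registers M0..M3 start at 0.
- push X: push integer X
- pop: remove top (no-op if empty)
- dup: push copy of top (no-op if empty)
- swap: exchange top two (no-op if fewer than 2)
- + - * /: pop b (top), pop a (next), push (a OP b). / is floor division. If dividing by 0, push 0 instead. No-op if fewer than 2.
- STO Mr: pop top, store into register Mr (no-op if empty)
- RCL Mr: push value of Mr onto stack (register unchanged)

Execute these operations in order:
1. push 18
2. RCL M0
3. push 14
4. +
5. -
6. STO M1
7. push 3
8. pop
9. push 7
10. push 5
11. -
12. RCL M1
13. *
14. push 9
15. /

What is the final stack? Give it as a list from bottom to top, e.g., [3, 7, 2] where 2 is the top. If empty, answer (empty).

Answer: [0]

Derivation:
After op 1 (push 18): stack=[18] mem=[0,0,0,0]
After op 2 (RCL M0): stack=[18,0] mem=[0,0,0,0]
After op 3 (push 14): stack=[18,0,14] mem=[0,0,0,0]
After op 4 (+): stack=[18,14] mem=[0,0,0,0]
After op 5 (-): stack=[4] mem=[0,0,0,0]
After op 6 (STO M1): stack=[empty] mem=[0,4,0,0]
After op 7 (push 3): stack=[3] mem=[0,4,0,0]
After op 8 (pop): stack=[empty] mem=[0,4,0,0]
After op 9 (push 7): stack=[7] mem=[0,4,0,0]
After op 10 (push 5): stack=[7,5] mem=[0,4,0,0]
After op 11 (-): stack=[2] mem=[0,4,0,0]
After op 12 (RCL M1): stack=[2,4] mem=[0,4,0,0]
After op 13 (*): stack=[8] mem=[0,4,0,0]
After op 14 (push 9): stack=[8,9] mem=[0,4,0,0]
After op 15 (/): stack=[0] mem=[0,4,0,0]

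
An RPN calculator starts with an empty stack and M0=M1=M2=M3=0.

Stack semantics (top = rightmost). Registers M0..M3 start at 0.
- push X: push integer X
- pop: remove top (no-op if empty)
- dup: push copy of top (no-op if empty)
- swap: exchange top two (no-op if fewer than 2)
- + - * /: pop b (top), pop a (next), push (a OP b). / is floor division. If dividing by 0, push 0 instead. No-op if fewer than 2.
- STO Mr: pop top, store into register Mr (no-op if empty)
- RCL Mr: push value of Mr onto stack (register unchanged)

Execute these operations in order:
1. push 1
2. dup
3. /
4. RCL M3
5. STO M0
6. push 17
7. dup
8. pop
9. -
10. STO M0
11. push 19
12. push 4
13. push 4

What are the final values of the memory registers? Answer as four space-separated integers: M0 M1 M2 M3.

Answer: -16 0 0 0

Derivation:
After op 1 (push 1): stack=[1] mem=[0,0,0,0]
After op 2 (dup): stack=[1,1] mem=[0,0,0,0]
After op 3 (/): stack=[1] mem=[0,0,0,0]
After op 4 (RCL M3): stack=[1,0] mem=[0,0,0,0]
After op 5 (STO M0): stack=[1] mem=[0,0,0,0]
After op 6 (push 17): stack=[1,17] mem=[0,0,0,0]
After op 7 (dup): stack=[1,17,17] mem=[0,0,0,0]
After op 8 (pop): stack=[1,17] mem=[0,0,0,0]
After op 9 (-): stack=[-16] mem=[0,0,0,0]
After op 10 (STO M0): stack=[empty] mem=[-16,0,0,0]
After op 11 (push 19): stack=[19] mem=[-16,0,0,0]
After op 12 (push 4): stack=[19,4] mem=[-16,0,0,0]
After op 13 (push 4): stack=[19,4,4] mem=[-16,0,0,0]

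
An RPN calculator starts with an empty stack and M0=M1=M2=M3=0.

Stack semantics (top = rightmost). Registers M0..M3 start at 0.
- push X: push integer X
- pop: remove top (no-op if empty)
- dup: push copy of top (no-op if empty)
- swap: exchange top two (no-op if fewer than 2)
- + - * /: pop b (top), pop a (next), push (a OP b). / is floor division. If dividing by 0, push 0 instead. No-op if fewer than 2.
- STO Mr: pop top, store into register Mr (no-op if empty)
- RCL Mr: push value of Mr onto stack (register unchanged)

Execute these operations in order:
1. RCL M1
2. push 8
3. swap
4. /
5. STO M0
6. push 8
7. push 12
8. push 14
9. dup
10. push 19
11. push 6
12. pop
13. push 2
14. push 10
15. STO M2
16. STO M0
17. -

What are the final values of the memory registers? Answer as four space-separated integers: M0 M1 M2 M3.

After op 1 (RCL M1): stack=[0] mem=[0,0,0,0]
After op 2 (push 8): stack=[0,8] mem=[0,0,0,0]
After op 3 (swap): stack=[8,0] mem=[0,0,0,0]
After op 4 (/): stack=[0] mem=[0,0,0,0]
After op 5 (STO M0): stack=[empty] mem=[0,0,0,0]
After op 6 (push 8): stack=[8] mem=[0,0,0,0]
After op 7 (push 12): stack=[8,12] mem=[0,0,0,0]
After op 8 (push 14): stack=[8,12,14] mem=[0,0,0,0]
After op 9 (dup): stack=[8,12,14,14] mem=[0,0,0,0]
After op 10 (push 19): stack=[8,12,14,14,19] mem=[0,0,0,0]
After op 11 (push 6): stack=[8,12,14,14,19,6] mem=[0,0,0,0]
After op 12 (pop): stack=[8,12,14,14,19] mem=[0,0,0,0]
After op 13 (push 2): stack=[8,12,14,14,19,2] mem=[0,0,0,0]
After op 14 (push 10): stack=[8,12,14,14,19,2,10] mem=[0,0,0,0]
After op 15 (STO M2): stack=[8,12,14,14,19,2] mem=[0,0,10,0]
After op 16 (STO M0): stack=[8,12,14,14,19] mem=[2,0,10,0]
After op 17 (-): stack=[8,12,14,-5] mem=[2,0,10,0]

Answer: 2 0 10 0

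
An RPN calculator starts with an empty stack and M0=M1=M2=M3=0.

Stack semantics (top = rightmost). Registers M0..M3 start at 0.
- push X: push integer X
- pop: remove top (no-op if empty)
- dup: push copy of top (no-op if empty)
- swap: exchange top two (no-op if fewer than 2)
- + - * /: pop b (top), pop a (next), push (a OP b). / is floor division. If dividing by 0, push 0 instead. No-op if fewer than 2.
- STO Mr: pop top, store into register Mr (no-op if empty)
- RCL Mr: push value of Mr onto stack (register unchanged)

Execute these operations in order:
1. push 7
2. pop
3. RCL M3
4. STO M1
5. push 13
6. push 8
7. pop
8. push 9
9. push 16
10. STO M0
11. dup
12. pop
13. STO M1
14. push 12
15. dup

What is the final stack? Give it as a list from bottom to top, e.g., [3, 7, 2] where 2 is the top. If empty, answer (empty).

After op 1 (push 7): stack=[7] mem=[0,0,0,0]
After op 2 (pop): stack=[empty] mem=[0,0,0,0]
After op 3 (RCL M3): stack=[0] mem=[0,0,0,0]
After op 4 (STO M1): stack=[empty] mem=[0,0,0,0]
After op 5 (push 13): stack=[13] mem=[0,0,0,0]
After op 6 (push 8): stack=[13,8] mem=[0,0,0,0]
After op 7 (pop): stack=[13] mem=[0,0,0,0]
After op 8 (push 9): stack=[13,9] mem=[0,0,0,0]
After op 9 (push 16): stack=[13,9,16] mem=[0,0,0,0]
After op 10 (STO M0): stack=[13,9] mem=[16,0,0,0]
After op 11 (dup): stack=[13,9,9] mem=[16,0,0,0]
After op 12 (pop): stack=[13,9] mem=[16,0,0,0]
After op 13 (STO M1): stack=[13] mem=[16,9,0,0]
After op 14 (push 12): stack=[13,12] mem=[16,9,0,0]
After op 15 (dup): stack=[13,12,12] mem=[16,9,0,0]

Answer: [13, 12, 12]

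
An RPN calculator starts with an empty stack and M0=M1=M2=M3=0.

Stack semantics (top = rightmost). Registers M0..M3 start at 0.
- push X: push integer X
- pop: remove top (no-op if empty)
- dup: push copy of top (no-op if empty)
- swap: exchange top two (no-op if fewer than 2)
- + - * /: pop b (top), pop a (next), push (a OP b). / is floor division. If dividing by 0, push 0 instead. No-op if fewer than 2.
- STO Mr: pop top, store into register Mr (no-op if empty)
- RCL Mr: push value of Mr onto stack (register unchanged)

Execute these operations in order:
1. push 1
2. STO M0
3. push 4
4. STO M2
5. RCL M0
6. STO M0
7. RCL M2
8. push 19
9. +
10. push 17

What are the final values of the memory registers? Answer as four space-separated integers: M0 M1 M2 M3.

Answer: 1 0 4 0

Derivation:
After op 1 (push 1): stack=[1] mem=[0,0,0,0]
After op 2 (STO M0): stack=[empty] mem=[1,0,0,0]
After op 3 (push 4): stack=[4] mem=[1,0,0,0]
After op 4 (STO M2): stack=[empty] mem=[1,0,4,0]
After op 5 (RCL M0): stack=[1] mem=[1,0,4,0]
After op 6 (STO M0): stack=[empty] mem=[1,0,4,0]
After op 7 (RCL M2): stack=[4] mem=[1,0,4,0]
After op 8 (push 19): stack=[4,19] mem=[1,0,4,0]
After op 9 (+): stack=[23] mem=[1,0,4,0]
After op 10 (push 17): stack=[23,17] mem=[1,0,4,0]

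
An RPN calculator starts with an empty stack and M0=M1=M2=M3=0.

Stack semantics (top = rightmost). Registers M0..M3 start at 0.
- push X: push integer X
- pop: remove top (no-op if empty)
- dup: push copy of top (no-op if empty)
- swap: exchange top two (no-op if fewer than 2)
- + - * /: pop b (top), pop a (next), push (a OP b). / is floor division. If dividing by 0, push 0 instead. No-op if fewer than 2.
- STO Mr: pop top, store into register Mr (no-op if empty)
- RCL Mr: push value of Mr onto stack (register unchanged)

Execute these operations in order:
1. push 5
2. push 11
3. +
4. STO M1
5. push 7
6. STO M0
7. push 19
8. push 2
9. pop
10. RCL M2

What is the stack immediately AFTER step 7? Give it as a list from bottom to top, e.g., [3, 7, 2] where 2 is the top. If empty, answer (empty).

After op 1 (push 5): stack=[5] mem=[0,0,0,0]
After op 2 (push 11): stack=[5,11] mem=[0,0,0,0]
After op 3 (+): stack=[16] mem=[0,0,0,0]
After op 4 (STO M1): stack=[empty] mem=[0,16,0,0]
After op 5 (push 7): stack=[7] mem=[0,16,0,0]
After op 6 (STO M0): stack=[empty] mem=[7,16,0,0]
After op 7 (push 19): stack=[19] mem=[7,16,0,0]

[19]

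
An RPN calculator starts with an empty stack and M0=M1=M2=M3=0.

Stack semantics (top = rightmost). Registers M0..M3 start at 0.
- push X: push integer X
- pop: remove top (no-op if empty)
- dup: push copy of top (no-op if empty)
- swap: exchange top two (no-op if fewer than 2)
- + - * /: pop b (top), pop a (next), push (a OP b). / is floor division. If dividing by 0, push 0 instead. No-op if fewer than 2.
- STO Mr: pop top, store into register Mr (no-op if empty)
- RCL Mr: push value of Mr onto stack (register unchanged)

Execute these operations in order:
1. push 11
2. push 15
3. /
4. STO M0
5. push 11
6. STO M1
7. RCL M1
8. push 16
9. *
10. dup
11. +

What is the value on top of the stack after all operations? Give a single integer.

Answer: 352

Derivation:
After op 1 (push 11): stack=[11] mem=[0,0,0,0]
After op 2 (push 15): stack=[11,15] mem=[0,0,0,0]
After op 3 (/): stack=[0] mem=[0,0,0,0]
After op 4 (STO M0): stack=[empty] mem=[0,0,0,0]
After op 5 (push 11): stack=[11] mem=[0,0,0,0]
After op 6 (STO M1): stack=[empty] mem=[0,11,0,0]
After op 7 (RCL M1): stack=[11] mem=[0,11,0,0]
After op 8 (push 16): stack=[11,16] mem=[0,11,0,0]
After op 9 (*): stack=[176] mem=[0,11,0,0]
After op 10 (dup): stack=[176,176] mem=[0,11,0,0]
After op 11 (+): stack=[352] mem=[0,11,0,0]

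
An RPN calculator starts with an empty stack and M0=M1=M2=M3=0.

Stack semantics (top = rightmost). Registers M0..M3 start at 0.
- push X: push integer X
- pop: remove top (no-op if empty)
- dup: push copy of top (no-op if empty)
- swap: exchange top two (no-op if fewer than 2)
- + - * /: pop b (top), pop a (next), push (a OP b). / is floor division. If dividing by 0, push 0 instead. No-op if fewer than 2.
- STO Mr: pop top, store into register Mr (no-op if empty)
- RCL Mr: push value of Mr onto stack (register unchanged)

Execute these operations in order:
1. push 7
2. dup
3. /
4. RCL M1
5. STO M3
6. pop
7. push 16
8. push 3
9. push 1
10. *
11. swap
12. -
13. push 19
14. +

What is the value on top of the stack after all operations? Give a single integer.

Answer: 6

Derivation:
After op 1 (push 7): stack=[7] mem=[0,0,0,0]
After op 2 (dup): stack=[7,7] mem=[0,0,0,0]
After op 3 (/): stack=[1] mem=[0,0,0,0]
After op 4 (RCL M1): stack=[1,0] mem=[0,0,0,0]
After op 5 (STO M3): stack=[1] mem=[0,0,0,0]
After op 6 (pop): stack=[empty] mem=[0,0,0,0]
After op 7 (push 16): stack=[16] mem=[0,0,0,0]
After op 8 (push 3): stack=[16,3] mem=[0,0,0,0]
After op 9 (push 1): stack=[16,3,1] mem=[0,0,0,0]
After op 10 (*): stack=[16,3] mem=[0,0,0,0]
After op 11 (swap): stack=[3,16] mem=[0,0,0,0]
After op 12 (-): stack=[-13] mem=[0,0,0,0]
After op 13 (push 19): stack=[-13,19] mem=[0,0,0,0]
After op 14 (+): stack=[6] mem=[0,0,0,0]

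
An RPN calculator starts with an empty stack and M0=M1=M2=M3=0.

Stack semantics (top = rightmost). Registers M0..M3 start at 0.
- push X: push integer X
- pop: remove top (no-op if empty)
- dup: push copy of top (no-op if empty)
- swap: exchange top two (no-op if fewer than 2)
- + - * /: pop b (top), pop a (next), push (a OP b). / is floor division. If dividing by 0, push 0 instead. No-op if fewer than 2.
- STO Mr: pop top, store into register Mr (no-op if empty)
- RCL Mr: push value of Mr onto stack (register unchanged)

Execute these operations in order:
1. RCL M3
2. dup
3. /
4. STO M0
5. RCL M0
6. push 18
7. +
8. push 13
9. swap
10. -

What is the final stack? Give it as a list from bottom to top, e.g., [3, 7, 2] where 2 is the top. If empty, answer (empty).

Answer: [-5]

Derivation:
After op 1 (RCL M3): stack=[0] mem=[0,0,0,0]
After op 2 (dup): stack=[0,0] mem=[0,0,0,0]
After op 3 (/): stack=[0] mem=[0,0,0,0]
After op 4 (STO M0): stack=[empty] mem=[0,0,0,0]
After op 5 (RCL M0): stack=[0] mem=[0,0,0,0]
After op 6 (push 18): stack=[0,18] mem=[0,0,0,0]
After op 7 (+): stack=[18] mem=[0,0,0,0]
After op 8 (push 13): stack=[18,13] mem=[0,0,0,0]
After op 9 (swap): stack=[13,18] mem=[0,0,0,0]
After op 10 (-): stack=[-5] mem=[0,0,0,0]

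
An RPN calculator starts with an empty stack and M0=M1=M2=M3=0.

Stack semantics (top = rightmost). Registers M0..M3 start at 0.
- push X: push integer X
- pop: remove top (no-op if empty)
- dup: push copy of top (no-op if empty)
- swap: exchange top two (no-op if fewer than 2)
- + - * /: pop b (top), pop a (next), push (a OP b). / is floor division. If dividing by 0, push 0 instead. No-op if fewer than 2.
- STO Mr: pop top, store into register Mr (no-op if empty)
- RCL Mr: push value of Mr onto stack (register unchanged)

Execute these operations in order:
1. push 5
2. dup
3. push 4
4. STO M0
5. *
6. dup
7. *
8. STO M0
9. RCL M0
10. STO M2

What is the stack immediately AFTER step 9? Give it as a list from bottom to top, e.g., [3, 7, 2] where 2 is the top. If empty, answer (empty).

After op 1 (push 5): stack=[5] mem=[0,0,0,0]
After op 2 (dup): stack=[5,5] mem=[0,0,0,0]
After op 3 (push 4): stack=[5,5,4] mem=[0,0,0,0]
After op 4 (STO M0): stack=[5,5] mem=[4,0,0,0]
After op 5 (*): stack=[25] mem=[4,0,0,0]
After op 6 (dup): stack=[25,25] mem=[4,0,0,0]
After op 7 (*): stack=[625] mem=[4,0,0,0]
After op 8 (STO M0): stack=[empty] mem=[625,0,0,0]
After op 9 (RCL M0): stack=[625] mem=[625,0,0,0]

[625]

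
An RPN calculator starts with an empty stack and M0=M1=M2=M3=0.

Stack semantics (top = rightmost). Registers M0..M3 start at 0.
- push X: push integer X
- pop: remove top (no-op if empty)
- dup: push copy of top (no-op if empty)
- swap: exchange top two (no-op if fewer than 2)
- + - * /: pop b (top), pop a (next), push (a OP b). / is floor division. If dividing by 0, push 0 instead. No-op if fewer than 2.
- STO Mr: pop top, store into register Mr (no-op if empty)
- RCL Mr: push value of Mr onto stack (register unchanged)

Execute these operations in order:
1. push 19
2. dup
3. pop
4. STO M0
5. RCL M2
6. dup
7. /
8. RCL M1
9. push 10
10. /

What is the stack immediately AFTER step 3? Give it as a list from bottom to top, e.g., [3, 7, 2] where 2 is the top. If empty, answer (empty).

After op 1 (push 19): stack=[19] mem=[0,0,0,0]
After op 2 (dup): stack=[19,19] mem=[0,0,0,0]
After op 3 (pop): stack=[19] mem=[0,0,0,0]

[19]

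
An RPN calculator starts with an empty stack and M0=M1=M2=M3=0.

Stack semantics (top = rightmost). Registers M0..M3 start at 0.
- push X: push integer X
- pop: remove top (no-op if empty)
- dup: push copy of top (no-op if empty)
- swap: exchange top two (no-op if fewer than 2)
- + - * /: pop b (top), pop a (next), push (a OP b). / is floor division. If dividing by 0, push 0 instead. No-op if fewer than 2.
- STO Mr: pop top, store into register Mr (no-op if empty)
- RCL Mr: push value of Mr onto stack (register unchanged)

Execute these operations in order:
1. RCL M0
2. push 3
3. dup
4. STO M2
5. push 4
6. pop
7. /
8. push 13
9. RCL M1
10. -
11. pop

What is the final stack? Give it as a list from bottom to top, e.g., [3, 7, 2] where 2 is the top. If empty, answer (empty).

Answer: [0]

Derivation:
After op 1 (RCL M0): stack=[0] mem=[0,0,0,0]
After op 2 (push 3): stack=[0,3] mem=[0,0,0,0]
After op 3 (dup): stack=[0,3,3] mem=[0,0,0,0]
After op 4 (STO M2): stack=[0,3] mem=[0,0,3,0]
After op 5 (push 4): stack=[0,3,4] mem=[0,0,3,0]
After op 6 (pop): stack=[0,3] mem=[0,0,3,0]
After op 7 (/): stack=[0] mem=[0,0,3,0]
After op 8 (push 13): stack=[0,13] mem=[0,0,3,0]
After op 9 (RCL M1): stack=[0,13,0] mem=[0,0,3,0]
After op 10 (-): stack=[0,13] mem=[0,0,3,0]
After op 11 (pop): stack=[0] mem=[0,0,3,0]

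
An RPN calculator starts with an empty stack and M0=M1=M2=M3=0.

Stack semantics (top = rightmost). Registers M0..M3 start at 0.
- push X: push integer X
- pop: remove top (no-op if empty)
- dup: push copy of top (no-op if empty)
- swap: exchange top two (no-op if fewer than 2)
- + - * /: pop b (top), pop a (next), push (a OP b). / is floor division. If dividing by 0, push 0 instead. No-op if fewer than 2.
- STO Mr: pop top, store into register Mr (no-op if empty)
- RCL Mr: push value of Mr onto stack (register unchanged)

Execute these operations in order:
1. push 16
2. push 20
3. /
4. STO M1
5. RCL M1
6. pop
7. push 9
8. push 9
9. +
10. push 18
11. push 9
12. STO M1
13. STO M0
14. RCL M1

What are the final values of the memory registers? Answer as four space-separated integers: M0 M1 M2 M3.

After op 1 (push 16): stack=[16] mem=[0,0,0,0]
After op 2 (push 20): stack=[16,20] mem=[0,0,0,0]
After op 3 (/): stack=[0] mem=[0,0,0,0]
After op 4 (STO M1): stack=[empty] mem=[0,0,0,0]
After op 5 (RCL M1): stack=[0] mem=[0,0,0,0]
After op 6 (pop): stack=[empty] mem=[0,0,0,0]
After op 7 (push 9): stack=[9] mem=[0,0,0,0]
After op 8 (push 9): stack=[9,9] mem=[0,0,0,0]
After op 9 (+): stack=[18] mem=[0,0,0,0]
After op 10 (push 18): stack=[18,18] mem=[0,0,0,0]
After op 11 (push 9): stack=[18,18,9] mem=[0,0,0,0]
After op 12 (STO M1): stack=[18,18] mem=[0,9,0,0]
After op 13 (STO M0): stack=[18] mem=[18,9,0,0]
After op 14 (RCL M1): stack=[18,9] mem=[18,9,0,0]

Answer: 18 9 0 0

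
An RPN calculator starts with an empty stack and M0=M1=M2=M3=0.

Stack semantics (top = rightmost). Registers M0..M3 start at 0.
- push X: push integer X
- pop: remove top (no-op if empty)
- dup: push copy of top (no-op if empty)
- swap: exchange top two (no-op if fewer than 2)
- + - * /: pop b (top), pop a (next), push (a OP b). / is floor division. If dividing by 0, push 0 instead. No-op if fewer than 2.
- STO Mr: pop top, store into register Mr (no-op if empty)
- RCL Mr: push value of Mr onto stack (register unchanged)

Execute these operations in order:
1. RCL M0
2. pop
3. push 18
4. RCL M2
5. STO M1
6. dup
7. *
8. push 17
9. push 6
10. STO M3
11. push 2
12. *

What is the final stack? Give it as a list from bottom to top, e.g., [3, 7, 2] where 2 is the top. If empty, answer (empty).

After op 1 (RCL M0): stack=[0] mem=[0,0,0,0]
After op 2 (pop): stack=[empty] mem=[0,0,0,0]
After op 3 (push 18): stack=[18] mem=[0,0,0,0]
After op 4 (RCL M2): stack=[18,0] mem=[0,0,0,0]
After op 5 (STO M1): stack=[18] mem=[0,0,0,0]
After op 6 (dup): stack=[18,18] mem=[0,0,0,0]
After op 7 (*): stack=[324] mem=[0,0,0,0]
After op 8 (push 17): stack=[324,17] mem=[0,0,0,0]
After op 9 (push 6): stack=[324,17,6] mem=[0,0,0,0]
After op 10 (STO M3): stack=[324,17] mem=[0,0,0,6]
After op 11 (push 2): stack=[324,17,2] mem=[0,0,0,6]
After op 12 (*): stack=[324,34] mem=[0,0,0,6]

Answer: [324, 34]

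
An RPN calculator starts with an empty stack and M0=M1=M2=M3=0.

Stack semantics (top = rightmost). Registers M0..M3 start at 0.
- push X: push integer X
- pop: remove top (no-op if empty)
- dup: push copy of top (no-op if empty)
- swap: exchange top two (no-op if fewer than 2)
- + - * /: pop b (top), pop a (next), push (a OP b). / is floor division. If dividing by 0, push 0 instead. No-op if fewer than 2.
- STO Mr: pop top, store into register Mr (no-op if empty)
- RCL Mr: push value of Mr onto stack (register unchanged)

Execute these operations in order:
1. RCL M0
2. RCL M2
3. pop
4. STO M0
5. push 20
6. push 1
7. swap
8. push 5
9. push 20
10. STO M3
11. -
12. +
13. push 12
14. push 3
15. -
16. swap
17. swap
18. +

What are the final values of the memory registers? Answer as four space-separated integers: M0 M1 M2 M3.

After op 1 (RCL M0): stack=[0] mem=[0,0,0,0]
After op 2 (RCL M2): stack=[0,0] mem=[0,0,0,0]
After op 3 (pop): stack=[0] mem=[0,0,0,0]
After op 4 (STO M0): stack=[empty] mem=[0,0,0,0]
After op 5 (push 20): stack=[20] mem=[0,0,0,0]
After op 6 (push 1): stack=[20,1] mem=[0,0,0,0]
After op 7 (swap): stack=[1,20] mem=[0,0,0,0]
After op 8 (push 5): stack=[1,20,5] mem=[0,0,0,0]
After op 9 (push 20): stack=[1,20,5,20] mem=[0,0,0,0]
After op 10 (STO M3): stack=[1,20,5] mem=[0,0,0,20]
After op 11 (-): stack=[1,15] mem=[0,0,0,20]
After op 12 (+): stack=[16] mem=[0,0,0,20]
After op 13 (push 12): stack=[16,12] mem=[0,0,0,20]
After op 14 (push 3): stack=[16,12,3] mem=[0,0,0,20]
After op 15 (-): stack=[16,9] mem=[0,0,0,20]
After op 16 (swap): stack=[9,16] mem=[0,0,0,20]
After op 17 (swap): stack=[16,9] mem=[0,0,0,20]
After op 18 (+): stack=[25] mem=[0,0,0,20]

Answer: 0 0 0 20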